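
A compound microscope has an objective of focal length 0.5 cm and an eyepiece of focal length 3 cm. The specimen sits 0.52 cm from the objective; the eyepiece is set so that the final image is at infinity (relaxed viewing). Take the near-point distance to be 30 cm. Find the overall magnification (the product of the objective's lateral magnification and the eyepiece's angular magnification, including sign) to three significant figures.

-250

Objective: 1/d_i = 1/f_obj - 1/d_o = 1/0.5 - 1/0.52 = 0.07692 cm^-1, so d_i = 13.000 cm.
m_obj = -d_i/d_o = -13.000/0.52 = -25.000.
Eyepiece angular magnification (image at infinity): M_eye = D/f_e = 30/3 = 10.000.
Overall M = m_obj x M_eye = (-25.000)(10.000) = -250.00.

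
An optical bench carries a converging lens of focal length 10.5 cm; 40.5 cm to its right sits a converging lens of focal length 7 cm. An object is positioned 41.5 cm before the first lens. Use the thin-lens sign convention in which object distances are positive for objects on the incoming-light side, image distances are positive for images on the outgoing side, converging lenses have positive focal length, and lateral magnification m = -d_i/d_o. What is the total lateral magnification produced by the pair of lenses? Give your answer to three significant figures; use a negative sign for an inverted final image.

Applying the thin-lens equation to the first lens, 1/10.5 = 1/41.5 + 1/d_i1, which gives d_i1 = 14.056 cm.
Its lateral magnification is m_1 = -d_i1/d_o1 = -(14.056)/41.5 = -0.3387.
Object distance for lens 2: d_o2 = 40.5 - 14.056 = 26.444 cm.
Applying the thin-lens equation again with f_2 = 7 cm and d_o2 = 26.444 cm gives d_i2 = 9.520 cm.
m_2 = -(9.520)/(26.444) = -0.3600.
The system's lateral magnification is m_1 m_2 = (-0.3387)(-0.3600) = 0.1219.

0.122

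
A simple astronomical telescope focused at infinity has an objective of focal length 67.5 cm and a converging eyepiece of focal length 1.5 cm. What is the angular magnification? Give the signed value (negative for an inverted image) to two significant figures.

M = -f_obj/f_eye = -67.5/(1.5) = -45.000.

-45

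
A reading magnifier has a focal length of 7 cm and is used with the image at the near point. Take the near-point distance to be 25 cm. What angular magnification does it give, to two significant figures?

M = 1 + D/f = 1 + 25/7 = 4.571.

4.6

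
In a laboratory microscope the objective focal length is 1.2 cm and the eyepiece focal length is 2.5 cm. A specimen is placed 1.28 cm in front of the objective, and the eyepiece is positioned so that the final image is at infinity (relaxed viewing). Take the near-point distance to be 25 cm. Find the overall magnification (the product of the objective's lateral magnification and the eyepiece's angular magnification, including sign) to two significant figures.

Objective: 1/d_i = 1/f_obj - 1/d_o = 1/1.2 - 1/1.28 = 0.05208 cm^-1, so d_i = 19.200 cm.
m_obj = -d_i/d_o = -19.200/1.28 = -15.000.
Eyepiece angular magnification (image at infinity): M_eye = D/f_e = 25/2.5 = 10.000.
Overall M = m_obj x M_eye = (-15.000)(10.000) = -150.00.

-150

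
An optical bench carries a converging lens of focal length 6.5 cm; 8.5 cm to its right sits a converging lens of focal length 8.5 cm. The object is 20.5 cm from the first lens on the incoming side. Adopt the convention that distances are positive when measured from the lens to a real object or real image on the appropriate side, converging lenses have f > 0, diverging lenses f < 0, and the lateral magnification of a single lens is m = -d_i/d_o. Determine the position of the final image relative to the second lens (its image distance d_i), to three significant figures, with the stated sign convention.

0.909 cm

Lens 1: 1/d_i1 = 1/f_1 - 1/d_o1 = 1/6.5 - 1/20.5 = 0.10507 cm^-1, so d_i1 = 9.518 cm.
This image would form 9.518 cm past lens 1, i.e. 1.018 cm beyond lens 2, so it is a virtual object for lens 2: d_o2 = 8.5 - 9.518 = -1.018 cm.
Lens 2: 1/d_i2 = 1/f_2 - 1/d_o2 = 1/8.5 - 1/(-1.018) = 1.10010 cm^-1, so d_i2 = 0.909 cm.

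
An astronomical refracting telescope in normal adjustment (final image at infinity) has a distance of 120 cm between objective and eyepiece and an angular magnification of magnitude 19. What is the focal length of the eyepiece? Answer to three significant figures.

6.00 cm

In normal adjustment the tube length equals f_obj + f_eye and |M| = f_obj/f_eye.
So f_obj = 19 f_eye and 19 f_eye + f_eye = 120 cm, giving f_eye = 120/20 = 6.000 cm and f_obj = 114.000 cm.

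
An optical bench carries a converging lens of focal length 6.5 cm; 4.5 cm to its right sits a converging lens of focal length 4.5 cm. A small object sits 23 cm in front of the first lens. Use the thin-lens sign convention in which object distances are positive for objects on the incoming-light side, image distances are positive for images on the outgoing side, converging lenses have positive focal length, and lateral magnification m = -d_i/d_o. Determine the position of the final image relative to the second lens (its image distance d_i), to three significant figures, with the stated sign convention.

Lens 1: 1/d_i1 = 1/f_1 - 1/d_o1 = 1/6.5 - 1/23 = 0.11037 cm^-1, so d_i1 = 9.061 cm.
Since 9.061 cm > 4.5 cm, the first image lies past the second lens and serves as a virtual object: d_o2 = L - d_i1 = -4.561 cm.
Lens 2: 1/d_i2 = 1/f_2 - 1/d_o2 = 1/4.5 - 1/(-4.561) = 0.44149 cm^-1, so d_i2 = 2.265 cm.

2.27 cm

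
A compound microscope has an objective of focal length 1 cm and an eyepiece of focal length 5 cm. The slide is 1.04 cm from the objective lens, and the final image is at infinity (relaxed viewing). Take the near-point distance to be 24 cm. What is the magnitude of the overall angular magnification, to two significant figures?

120

Objective: 1/d_i = 1/f_obj - 1/d_o = 1/1 - 1/1.04 = 0.03846 cm^-1, so d_i = 26.000 cm.
m_obj = -d_i/d_o = -26.000/1.04 = -25.000.
Eyepiece angular magnification (image at infinity): M_eye = D/f_e = 24/5 = 4.800.
Overall M = m_obj x M_eye = (-25.000)(4.800) = -120.00.
|M| = 120.00.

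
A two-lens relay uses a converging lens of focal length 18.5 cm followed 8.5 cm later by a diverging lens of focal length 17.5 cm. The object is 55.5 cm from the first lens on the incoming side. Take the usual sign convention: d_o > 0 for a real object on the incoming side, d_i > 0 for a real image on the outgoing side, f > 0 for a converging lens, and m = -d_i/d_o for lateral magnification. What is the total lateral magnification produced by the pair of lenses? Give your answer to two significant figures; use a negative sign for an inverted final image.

5.0

First lens: d_i1 = 1/(1/18.5 - 1/55.5) = 27.750 cm.
m_1 = -(27.750)/55.5 = -0.5000.
Since 27.750 cm > 8.5 cm, the first image lies past the second lens and serves as a virtual object: d_o2 = L - d_i1 = -19.250 cm.
Second lens: d_i2 = 1/(1/(-17.5) - 1/(-19.250)) = -192.500 cm.
m_2 = -(-192.500)/(-19.250) = -10.0000.
Total m = m_1 x m_2 = (-0.5000)(-10.0000) = 5.0000.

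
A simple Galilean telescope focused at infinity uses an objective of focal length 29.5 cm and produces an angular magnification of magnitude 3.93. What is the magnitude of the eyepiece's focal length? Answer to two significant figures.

|M| = f_obj/|f_eye|, so |f_eye| = f_obj/|M| = 29.5/3.93 = 7.506 cm.
(The eyepiece is diverging, so its signed focal length is -7.506 cm.)

7.5 cm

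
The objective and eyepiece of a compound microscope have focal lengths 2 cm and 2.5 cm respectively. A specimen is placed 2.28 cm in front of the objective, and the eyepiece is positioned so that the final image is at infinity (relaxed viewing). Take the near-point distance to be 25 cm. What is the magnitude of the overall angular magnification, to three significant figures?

71.4

Objective: 1/d_i = 1/f_obj - 1/d_o = 1/2 - 1/2.28 = 0.06140 cm^-1, so d_i = 16.286 cm.
m_obj = -d_i/d_o = -16.286/2.28 = -7.143.
Eyepiece angular magnification (image at infinity): M_eye = D/f_e = 25/2.5 = 10.000.
Overall M = m_obj x M_eye = (-7.143)(10.000) = -71.43.
|M| = 71.43.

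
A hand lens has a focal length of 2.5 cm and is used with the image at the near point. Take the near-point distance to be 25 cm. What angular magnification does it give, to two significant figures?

M = 1 + D/f = 1 + 25/2.5 = 11.000.

11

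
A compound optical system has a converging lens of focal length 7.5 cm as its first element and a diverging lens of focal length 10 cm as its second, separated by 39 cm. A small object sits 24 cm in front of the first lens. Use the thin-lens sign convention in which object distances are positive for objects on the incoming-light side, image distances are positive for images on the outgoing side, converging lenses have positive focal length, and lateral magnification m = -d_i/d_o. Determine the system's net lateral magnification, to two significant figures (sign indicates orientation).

Lens 1: 1/d_i1 = 1/f_1 - 1/d_o1 = 1/7.5 - 1/24 = 0.09167 cm^-1, so d_i1 = 10.909 cm.
m_1 = -(10.909)/24 = -0.4545.
That image sits 28.091 cm in front of the second lens, so d_o2 = 28.091 cm.
Lens 2: 1/d_i2 = 1/f_2 - 1/d_o2 = 1/(-10) - 1/(28.091) = -0.13560 cm^-1, so d_i2 = -7.375 cm.
m_2 = -(-7.375)/(28.091) = 0.2625.
Total m = m_1 x m_2 = (-0.4545)(0.2625) = -0.1193.

-0.12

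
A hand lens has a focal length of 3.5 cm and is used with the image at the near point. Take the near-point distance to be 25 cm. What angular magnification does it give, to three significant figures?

M = 1 + D/f = 1 + 25/3.5 = 8.143.

8.14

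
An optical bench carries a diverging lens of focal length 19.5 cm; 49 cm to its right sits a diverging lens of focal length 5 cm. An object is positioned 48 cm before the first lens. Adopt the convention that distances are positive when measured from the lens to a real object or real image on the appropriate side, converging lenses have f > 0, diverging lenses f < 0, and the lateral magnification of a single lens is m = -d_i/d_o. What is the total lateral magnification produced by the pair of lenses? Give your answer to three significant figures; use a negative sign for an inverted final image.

Lens 1: 1/d_i1 = 1/f_1 - 1/d_o1 = 1/(-19.5) - 1/48 = -0.07212 cm^-1, so d_i1 = -13.867 cm.
m_1 = -(-13.867)/48 = 0.2889.
With d_i1 < 0 the first image is virtual and lies on the object side; the object distance for lens 2 is d_o2 = 49 - (-13.867) = 62.867 cm.
Lens 2: 1/d_i2 = 1/f_2 - 1/d_o2 = 1/(-5) - 1/(62.867) = -0.21591 cm^-1, so d_i2 = -4.632 cm.
m_2 = -(-4.632)/(62.867) = 0.0737.
Overall magnification: m = m_1 m_2 = 0.0213.

0.0213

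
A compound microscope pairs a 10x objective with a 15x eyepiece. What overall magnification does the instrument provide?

150

The overall magnification of a compound microscope is the product of the objective and eyepiece magnifications:
M = M_obj x M_eye = 10 x 15 = 150.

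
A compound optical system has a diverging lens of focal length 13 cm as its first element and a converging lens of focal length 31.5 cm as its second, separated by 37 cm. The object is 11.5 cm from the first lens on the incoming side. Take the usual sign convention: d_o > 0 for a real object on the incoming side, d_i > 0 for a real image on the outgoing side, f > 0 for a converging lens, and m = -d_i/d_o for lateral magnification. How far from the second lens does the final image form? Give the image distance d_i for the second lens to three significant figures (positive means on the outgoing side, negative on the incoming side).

First lens: d_i1 = 1/(1/(-13) - 1/11.5) = -6.102 cm.
The intermediate image is virtual, 6.102 cm to the left of lens 1, so d_o2 = L - d_i1 = 37 - (-6.102) = 43.102 cm.
Second lens: d_i2 = 1/(1/31.5 - 1/(43.102)) = 117.024 cm.

117 cm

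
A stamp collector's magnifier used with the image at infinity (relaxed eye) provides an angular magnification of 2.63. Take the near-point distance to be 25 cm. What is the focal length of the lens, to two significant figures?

For the image at infinity, M = D/f.
f = D/M = 25/2.63 = 9.506 cm.

9.5 cm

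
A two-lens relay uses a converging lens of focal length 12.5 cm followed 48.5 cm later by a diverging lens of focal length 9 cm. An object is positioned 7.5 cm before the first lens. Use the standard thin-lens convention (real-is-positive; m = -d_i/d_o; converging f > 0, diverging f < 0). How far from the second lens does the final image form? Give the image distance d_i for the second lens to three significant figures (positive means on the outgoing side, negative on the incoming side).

Applying the thin-lens equation to the first lens, 1/12.5 = 1/7.5 + 1/d_i1, which gives d_i1 = -18.750 cm.
With d_i1 < 0 the first image is virtual and lies on the object side; the object distance for lens 2 is d_o2 = 48.5 - (-18.750) = 67.250 cm.
Applying the thin-lens equation again with f_2 = -9 cm and d_o2 = 67.250 cm gives d_i2 = -7.938 cm.

-7.94 cm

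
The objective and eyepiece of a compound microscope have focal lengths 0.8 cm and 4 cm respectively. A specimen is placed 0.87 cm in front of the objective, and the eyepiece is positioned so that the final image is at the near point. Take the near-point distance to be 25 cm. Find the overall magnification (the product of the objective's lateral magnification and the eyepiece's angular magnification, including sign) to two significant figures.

Objective: 1/d_i = 1/f_obj - 1/d_o = 1/0.8 - 1/0.87 = 0.10057 cm^-1, so d_i = 9.943 cm.
m_obj = -d_i/d_o = -9.943/0.87 = -11.429.
Eyepiece angular magnification (image at near point): M_eye = 1 + D/f_e = 1 + 25/4 = 7.250.
Overall M = m_obj x M_eye = (-11.429)(7.250) = -82.86.

-83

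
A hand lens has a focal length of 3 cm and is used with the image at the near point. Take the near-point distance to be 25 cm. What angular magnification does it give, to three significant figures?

9.33

M = 1 + D/f = 1 + 25/3 = 9.333.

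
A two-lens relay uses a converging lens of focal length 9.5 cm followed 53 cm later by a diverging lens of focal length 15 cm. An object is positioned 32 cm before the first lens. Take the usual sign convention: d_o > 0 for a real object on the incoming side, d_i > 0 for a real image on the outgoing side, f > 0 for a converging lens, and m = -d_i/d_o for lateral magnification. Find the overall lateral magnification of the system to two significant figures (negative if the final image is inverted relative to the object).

First lens: d_i1 = 1/(1/9.5 - 1/32) = 13.511 cm.
m_1 = -(13.511)/32 = -0.4222.
Object distance for lens 2: d_o2 = 53 - 13.511 = 39.489 cm.
Second lens: d_i2 = 1/(1/(-15) - 1/(39.489)) = -10.871 cm.
m_2 = -(-10.871)/(39.489) = 0.2753.
The system's lateral magnification is m_1 m_2 = (-0.4222)(0.2753) = -0.1162.

-0.12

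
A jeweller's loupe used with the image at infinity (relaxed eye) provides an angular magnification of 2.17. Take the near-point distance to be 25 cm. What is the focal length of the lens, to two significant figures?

12 cm

For the image at infinity, M = D/f.
f = D/M = 25/2.17 = 11.521 cm.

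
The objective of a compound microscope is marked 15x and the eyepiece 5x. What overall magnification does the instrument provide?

The overall magnification of a compound microscope is the product of the objective and eyepiece magnifications:
M = M_obj x M_eye = 15 x 5 = 75.

75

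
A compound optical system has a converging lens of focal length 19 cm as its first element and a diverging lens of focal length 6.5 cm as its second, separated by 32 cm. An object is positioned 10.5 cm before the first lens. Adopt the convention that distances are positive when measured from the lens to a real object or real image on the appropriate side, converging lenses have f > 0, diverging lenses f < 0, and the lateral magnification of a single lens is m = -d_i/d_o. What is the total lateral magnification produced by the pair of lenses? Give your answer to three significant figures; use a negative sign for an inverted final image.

0.234

Applying the thin-lens equation to the first lens, 1/19 = 1/10.5 + 1/d_i1, which gives d_i1 = -23.471 cm.
Its lateral magnification is m_1 = -d_i1/d_o1 = -(-23.471)/10.5 = 2.2353.
With d_i1 < 0 the first image is virtual and lies on the object side; the object distance for lens 2 is d_o2 = 32 - (-23.471) = 55.471 cm.
Applying the thin-lens equation again with f_2 = -6.5 cm and d_o2 = 55.471 cm gives d_i2 = -5.818 cm.
m_2 = -(-5.818)/(55.471) = 0.1049.
Total m = m_1 x m_2 = (2.2353)(0.1049) = 0.2345.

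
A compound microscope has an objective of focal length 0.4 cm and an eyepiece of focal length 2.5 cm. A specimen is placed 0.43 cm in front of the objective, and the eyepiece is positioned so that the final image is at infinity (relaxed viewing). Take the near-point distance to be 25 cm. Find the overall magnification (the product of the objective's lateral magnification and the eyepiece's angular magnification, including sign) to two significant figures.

-130

Objective: 1/d_i = 1/f_obj - 1/d_o = 1/0.4 - 1/0.43 = 0.17442 cm^-1, so d_i = 5.733 cm.
m_obj = -d_i/d_o = -5.733/0.43 = -13.333.
Eyepiece angular magnification (image at infinity): M_eye = D/f_e = 25/2.5 = 10.000.
Overall M = m_obj x M_eye = (-13.333)(10.000) = -133.33.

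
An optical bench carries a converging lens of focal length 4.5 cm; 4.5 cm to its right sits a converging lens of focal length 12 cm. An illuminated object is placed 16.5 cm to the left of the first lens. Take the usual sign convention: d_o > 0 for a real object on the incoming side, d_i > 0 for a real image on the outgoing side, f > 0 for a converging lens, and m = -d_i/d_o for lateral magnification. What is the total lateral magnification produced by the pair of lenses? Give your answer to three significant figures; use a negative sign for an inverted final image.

First lens: d_i1 = 1/(1/4.5 - 1/16.5) = 6.188 cm.
m_1 = -(6.188)/16.5 = -0.3750.
This image would form 6.188 cm past lens 1, i.e. 1.688 cm beyond lens 2, so it is a virtual object for lens 2: d_o2 = 4.5 - 6.188 = -1.688 cm.
Second lens: d_i2 = 1/(1/12 - 1/(-1.688)) = 1.479 cm.
m_2 = -(1.479)/(-1.688) = 0.8767.
Overall magnification: m = m_1 m_2 = -0.3288.

-0.329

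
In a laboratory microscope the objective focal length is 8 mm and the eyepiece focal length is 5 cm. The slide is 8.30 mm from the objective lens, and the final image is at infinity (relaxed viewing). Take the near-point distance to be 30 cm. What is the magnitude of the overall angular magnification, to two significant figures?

160

Convert to cm: f_obj = 8 mm = 0.8 cm; d_o = 8.30 mm = 0.83 cm.
Objective: 1/d_i = 1/f_obj - 1/d_o = 1/0.8 - 1/0.83 = 0.04518 cm^-1, so d_i = 22.133 cm.
m_obj = -d_i/d_o = -22.133/0.83 = -26.667.
Eyepiece angular magnification (image at infinity): M_eye = D/f_e = 30/5 = 6.000.
Overall M = m_obj x M_eye = (-26.667)(6.000) = -160.00.
|M| = 160.00.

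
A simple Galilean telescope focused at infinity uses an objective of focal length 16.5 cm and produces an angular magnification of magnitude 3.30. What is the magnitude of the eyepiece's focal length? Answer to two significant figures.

|M| = f_obj/|f_eye|, so |f_eye| = f_obj/|M| = 16.5/3.3 = 5.000 cm.
(The eyepiece is diverging, so its signed focal length is -5.000 cm.)

5.0 cm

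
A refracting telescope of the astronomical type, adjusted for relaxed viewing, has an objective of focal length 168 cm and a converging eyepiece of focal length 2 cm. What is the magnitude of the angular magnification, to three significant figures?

|M| = f_obj/|f_eye| = 168/2 = 84.000.

84.0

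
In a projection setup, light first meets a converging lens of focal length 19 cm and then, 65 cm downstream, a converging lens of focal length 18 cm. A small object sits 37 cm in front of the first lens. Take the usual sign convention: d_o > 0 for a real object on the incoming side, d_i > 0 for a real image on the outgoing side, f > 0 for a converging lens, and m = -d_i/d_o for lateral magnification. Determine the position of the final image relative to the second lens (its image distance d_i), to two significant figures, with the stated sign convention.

59 cm

Applying the thin-lens equation to the first lens, 1/19 = 1/37 + 1/d_i1, which gives d_i1 = 39.056 cm.
Object distance for lens 2: d_o2 = 65 - 39.056 = 25.944 cm.
Applying the thin-lens equation again with f_2 = 18 cm and d_o2 = 25.944 cm gives d_i2 = 58.783 cm.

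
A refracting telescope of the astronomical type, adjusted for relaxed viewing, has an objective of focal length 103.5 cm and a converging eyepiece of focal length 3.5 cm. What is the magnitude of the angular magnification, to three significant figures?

|M| = f_obj/|f_eye| = 103.5/3.5 = 29.571.

29.6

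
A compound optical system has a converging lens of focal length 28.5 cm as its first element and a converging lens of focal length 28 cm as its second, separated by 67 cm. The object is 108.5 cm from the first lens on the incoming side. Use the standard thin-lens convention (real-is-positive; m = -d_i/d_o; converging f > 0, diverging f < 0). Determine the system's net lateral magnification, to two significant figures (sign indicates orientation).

Lens 1: 1/d_i1 = 1/f_1 - 1/d_o1 = 1/28.5 - 1/108.5 = 0.02587 cm^-1, so d_i1 = 38.653 cm.
m_1 = -(38.653)/108.5 = -0.3563.
The intermediate image is 38.653 cm to the right of lens 1, so d_o2 = L - d_i1 = 67 - 38.653 = 28.347 cm.
Lens 2: 1/d_i2 = 1/f_2 - 1/d_o2 = 1/28 - 1/(28.347) = 0.00044 cm^-1, so d_i2 = 2288.180 cm.
m_2 = -(2288.180)/(28.347) = -80.7207.
Overall magnification: m = m_1 m_2 = 28.7568.

29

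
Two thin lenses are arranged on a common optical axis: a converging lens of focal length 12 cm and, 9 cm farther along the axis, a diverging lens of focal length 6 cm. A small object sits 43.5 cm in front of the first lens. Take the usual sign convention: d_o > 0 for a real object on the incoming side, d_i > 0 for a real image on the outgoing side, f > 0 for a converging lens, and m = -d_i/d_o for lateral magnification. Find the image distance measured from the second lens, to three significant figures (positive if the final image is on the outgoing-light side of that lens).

Applying the thin-lens equation to the first lens, 1/12 = 1/43.5 + 1/d_i1, which gives d_i1 = 16.571 cm.
Since 16.571 cm > 9 cm, the first image lies past the second lens and serves as a virtual object: d_o2 = L - d_i1 = -7.571 cm.
Applying the thin-lens equation again with f_2 = -6 cm and d_o2 = -7.571 cm gives d_i2 = -28.909 cm.

-28.9 cm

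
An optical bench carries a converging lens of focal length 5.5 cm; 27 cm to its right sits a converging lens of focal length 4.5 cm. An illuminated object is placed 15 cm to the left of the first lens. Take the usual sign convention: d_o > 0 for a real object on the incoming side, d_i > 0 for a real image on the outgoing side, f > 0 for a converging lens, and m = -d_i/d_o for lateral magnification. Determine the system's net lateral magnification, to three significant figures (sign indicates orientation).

Applying the thin-lens equation to the first lens, 1/5.5 = 1/15 + 1/d_i1, which gives d_i1 = 8.684 cm.
Its lateral magnification is m_1 = -d_i1/d_o1 = -(8.684)/15 = -0.5789.
Object distance for lens 2: d_o2 = 27 - 8.684 = 18.316 cm.
Applying the thin-lens equation again with f_2 = 4.5 cm and d_o2 = 18.316 cm gives d_i2 = 5.966 cm.
m_2 = -(5.966)/(18.316) = -0.3257.
Total m = m_1 x m_2 = (-0.5789)(-0.3257) = 0.1886.

0.189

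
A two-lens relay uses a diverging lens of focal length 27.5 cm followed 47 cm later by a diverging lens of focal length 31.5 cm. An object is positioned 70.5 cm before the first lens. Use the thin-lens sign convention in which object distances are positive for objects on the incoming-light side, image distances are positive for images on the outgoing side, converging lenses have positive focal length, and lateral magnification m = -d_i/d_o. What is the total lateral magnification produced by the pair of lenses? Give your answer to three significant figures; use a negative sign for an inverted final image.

Lens 1: 1/d_i1 = 1/f_1 - 1/d_o1 = 1/(-27.5) - 1/70.5 = -0.05055 cm^-1, so d_i1 = -19.783 cm.
m_1 = -(-19.783)/70.5 = 0.2806.
With d_i1 < 0 the first image is virtual and lies on the object side; the object distance for lens 2 is d_o2 = 47 - (-19.783) = 66.783 cm.
Lens 2: 1/d_i2 = 1/f_2 - 1/d_o2 = 1/(-31.5) - 1/(66.783) = -0.04672 cm^-1, so d_i2 = -21.404 cm.
m_2 = -(-21.404)/(66.783) = 0.3205.
Overall magnification: m = m_1 m_2 = 0.0899.

0.0899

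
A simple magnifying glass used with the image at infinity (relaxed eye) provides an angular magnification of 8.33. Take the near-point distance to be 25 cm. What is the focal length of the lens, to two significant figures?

3.0 cm

For the image at infinity, M = D/f.
f = D/M = 25/8.33 = 3.001 cm.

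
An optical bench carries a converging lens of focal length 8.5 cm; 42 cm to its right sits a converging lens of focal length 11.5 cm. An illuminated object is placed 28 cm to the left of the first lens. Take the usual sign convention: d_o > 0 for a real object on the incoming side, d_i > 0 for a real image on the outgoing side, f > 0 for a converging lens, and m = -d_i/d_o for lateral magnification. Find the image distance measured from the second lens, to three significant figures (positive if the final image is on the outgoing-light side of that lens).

Lens 1: 1/d_i1 = 1/f_1 - 1/d_o1 = 1/8.5 - 1/28 = 0.08193 cm^-1, so d_i1 = 12.205 cm.
The intermediate image is 12.205 cm to the right of lens 1, so d_o2 = L - d_i1 = 42 - 12.205 = 29.795 cm.
Lens 2: 1/d_i2 = 1/f_2 - 1/d_o2 = 1/11.5 - 1/(29.795) = 0.05339 cm^-1, so d_i2 = 18.729 cm.

18.7 cm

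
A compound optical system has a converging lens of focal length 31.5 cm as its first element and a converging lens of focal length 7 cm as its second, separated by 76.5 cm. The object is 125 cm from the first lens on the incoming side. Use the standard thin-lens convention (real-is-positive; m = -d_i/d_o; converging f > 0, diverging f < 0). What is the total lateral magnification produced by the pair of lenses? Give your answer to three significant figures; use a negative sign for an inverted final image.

0.0861

Lens 1: 1/d_i1 = 1/f_1 - 1/d_o1 = 1/31.5 - 1/125 = 0.02375 cm^-1, so d_i1 = 42.112 cm.
m_1 = -(42.112)/125 = -0.3369.
Object distance for lens 2: d_o2 = 76.5 - 42.112 = 34.388 cm.
Lens 2: 1/d_i2 = 1/f_2 - 1/d_o2 = 1/7 - 1/(34.388) = 0.11378 cm^-1, so d_i2 = 8.789 cm.
m_2 = -(8.789)/(34.388) = -0.2556.
Overall magnification: m = m_1 m_2 = 0.0861.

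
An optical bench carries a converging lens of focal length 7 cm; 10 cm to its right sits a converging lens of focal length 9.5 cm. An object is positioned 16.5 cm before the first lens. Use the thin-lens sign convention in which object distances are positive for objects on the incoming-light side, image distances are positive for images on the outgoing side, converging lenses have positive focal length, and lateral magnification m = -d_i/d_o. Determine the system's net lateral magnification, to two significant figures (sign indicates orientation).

First lens: d_i1 = 1/(1/7 - 1/16.5) = 12.158 cm.
m_1 = -(12.158)/16.5 = -0.7368.
Since 12.158 cm > 10 cm, the first image lies past the second lens and serves as a virtual object: d_o2 = L - d_i1 = -2.158 cm.
Second lens: d_i2 = 1/(1/9.5 - 1/(-2.158)) = 1.758 cm.
m_2 = -(1.758)/(-2.158) = 0.8149.
The system's lateral magnification is m_1 m_2 = (-0.7368)(0.8149) = -0.6005.

-0.60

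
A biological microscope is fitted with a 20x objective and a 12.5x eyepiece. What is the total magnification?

250

The overall magnification of a compound microscope is the product of the objective and eyepiece magnifications:
M = M_obj x M_eye = 20 x 12.5 = 250.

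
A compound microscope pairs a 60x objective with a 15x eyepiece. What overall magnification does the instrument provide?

900

The overall magnification of a compound microscope is the product of the objective and eyepiece magnifications:
M = M_obj x M_eye = 60 x 15 = 900.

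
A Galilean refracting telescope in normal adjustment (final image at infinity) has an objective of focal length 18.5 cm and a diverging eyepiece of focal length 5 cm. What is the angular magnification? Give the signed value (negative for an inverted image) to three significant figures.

M = -f_obj/f_eye = -18.5/(-5) = 3.700.

3.70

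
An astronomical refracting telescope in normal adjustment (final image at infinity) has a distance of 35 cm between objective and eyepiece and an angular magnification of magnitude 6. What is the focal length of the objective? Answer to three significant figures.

30.0 cm

In normal adjustment the tube length equals f_obj + f_eye and |M| = f_obj/f_eye.
So f_obj = 6 f_eye and 6 f_eye + f_eye = 35 cm, giving f_eye = 35/7 = 5.000 cm and f_obj = 30.000 cm.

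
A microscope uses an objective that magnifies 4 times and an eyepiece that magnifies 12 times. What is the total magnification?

48

The overall magnification of a compound microscope is the product of the objective and eyepiece magnifications:
M = M_obj x M_eye = 4 x 12 = 48.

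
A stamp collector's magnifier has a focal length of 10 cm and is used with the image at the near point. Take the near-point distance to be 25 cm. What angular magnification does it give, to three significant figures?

3.50

M = 1 + D/f = 1 + 25/10 = 3.500.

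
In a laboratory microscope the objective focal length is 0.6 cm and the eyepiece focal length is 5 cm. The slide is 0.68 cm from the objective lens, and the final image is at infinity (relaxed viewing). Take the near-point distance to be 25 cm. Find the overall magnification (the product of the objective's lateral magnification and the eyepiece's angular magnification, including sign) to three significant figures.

-37.5

Objective: 1/d_i = 1/f_obj - 1/d_o = 1/0.6 - 1/0.68 = 0.19608 cm^-1, so d_i = 5.100 cm.
m_obj = -d_i/d_o = -5.100/0.68 = -7.500.
Eyepiece angular magnification (image at infinity): M_eye = D/f_e = 25/5 = 5.000.
Overall M = m_obj x M_eye = (-7.500)(5.000) = -37.50.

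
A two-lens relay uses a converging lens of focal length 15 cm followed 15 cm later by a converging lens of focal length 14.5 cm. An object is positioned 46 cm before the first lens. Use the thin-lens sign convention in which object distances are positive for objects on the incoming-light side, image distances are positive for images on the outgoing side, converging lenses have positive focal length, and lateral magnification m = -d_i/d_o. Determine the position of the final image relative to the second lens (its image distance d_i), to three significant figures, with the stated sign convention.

4.84 cm

Lens 1: 1/d_i1 = 1/f_1 - 1/d_o1 = 1/15 - 1/46 = 0.04493 cm^-1, so d_i1 = 22.258 cm.
This image would form 22.258 cm past lens 1, i.e. 7.258 cm beyond lens 2, so it is a virtual object for lens 2: d_o2 = 15 - 22.258 = -7.258 cm.
Lens 2: 1/d_i2 = 1/f_2 - 1/d_o2 = 1/14.5 - 1/(-7.258) = 0.20674 cm^-1, so d_i2 = 4.837 cm.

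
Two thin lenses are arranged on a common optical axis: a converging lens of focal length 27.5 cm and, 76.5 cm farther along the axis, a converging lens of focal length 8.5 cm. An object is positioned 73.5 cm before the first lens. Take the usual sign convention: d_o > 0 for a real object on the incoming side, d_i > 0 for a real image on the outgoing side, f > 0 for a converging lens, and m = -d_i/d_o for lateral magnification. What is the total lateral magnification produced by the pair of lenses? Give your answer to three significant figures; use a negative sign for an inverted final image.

First lens: d_i1 = 1/(1/27.5 - 1/73.5) = 43.940 cm.
m_1 = -(43.940)/73.5 = -0.5978.
Object distance for lens 2: d_o2 = 76.5 - 43.940 = 32.560 cm.
Second lens: d_i2 = 1/(1/8.5 - 1/(32.560)) = 11.503 cm.
m_2 = -(11.503)/(32.560) = -0.3533.
Total m = m_1 x m_2 = (-0.5978)(-0.3533) = 0.2112.

0.211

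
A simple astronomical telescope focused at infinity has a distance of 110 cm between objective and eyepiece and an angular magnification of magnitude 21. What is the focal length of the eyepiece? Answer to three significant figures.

5.00 cm

In normal adjustment the tube length equals f_obj + f_eye and |M| = f_obj/f_eye.
So f_obj = 21 f_eye and 21 f_eye + f_eye = 110 cm, giving f_eye = 110/22 = 5.000 cm and f_obj = 105.000 cm.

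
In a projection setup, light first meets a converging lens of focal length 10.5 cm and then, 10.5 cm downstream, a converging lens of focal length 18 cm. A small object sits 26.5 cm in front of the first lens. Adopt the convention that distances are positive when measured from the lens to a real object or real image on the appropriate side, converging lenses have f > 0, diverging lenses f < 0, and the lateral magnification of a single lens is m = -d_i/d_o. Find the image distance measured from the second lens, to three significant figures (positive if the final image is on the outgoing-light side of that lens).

4.98 cm

First lens: d_i1 = 1/(1/10.5 - 1/26.5) = 17.391 cm.
Since 17.391 cm > 10.5 cm, the first image lies past the second lens and serves as a virtual object: d_o2 = L - d_i1 = -6.891 cm.
Second lens: d_i2 = 1/(1/18 - 1/(-6.891)) = 4.983 cm.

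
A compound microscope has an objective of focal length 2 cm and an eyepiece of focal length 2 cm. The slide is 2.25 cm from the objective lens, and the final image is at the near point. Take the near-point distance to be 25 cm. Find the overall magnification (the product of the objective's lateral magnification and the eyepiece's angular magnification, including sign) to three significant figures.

-108

Objective: 1/d_i = 1/f_obj - 1/d_o = 1/2 - 1/2.25 = 0.05556 cm^-1, so d_i = 18.000 cm.
m_obj = -d_i/d_o = -18.000/2.25 = -8.000.
Eyepiece angular magnification (image at near point): M_eye = 1 + D/f_e = 1 + 25/2 = 13.500.
Overall M = m_obj x M_eye = (-8.000)(13.500) = -108.00.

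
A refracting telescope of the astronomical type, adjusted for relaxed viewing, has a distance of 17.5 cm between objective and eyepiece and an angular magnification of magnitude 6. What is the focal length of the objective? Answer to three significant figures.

In normal adjustment the tube length equals f_obj + f_eye and |M| = f_obj/f_eye.
So f_obj = 6 f_eye and 6 f_eye + f_eye = 17.5 cm, giving f_eye = 17.5/7 = 2.500 cm and f_obj = 15.000 cm.

15.0 cm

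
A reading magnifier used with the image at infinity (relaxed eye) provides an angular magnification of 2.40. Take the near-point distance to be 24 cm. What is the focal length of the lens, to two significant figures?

For the image at infinity, M = D/f.
f = D/M = 24/2.4 = 10.000 cm.

10 cm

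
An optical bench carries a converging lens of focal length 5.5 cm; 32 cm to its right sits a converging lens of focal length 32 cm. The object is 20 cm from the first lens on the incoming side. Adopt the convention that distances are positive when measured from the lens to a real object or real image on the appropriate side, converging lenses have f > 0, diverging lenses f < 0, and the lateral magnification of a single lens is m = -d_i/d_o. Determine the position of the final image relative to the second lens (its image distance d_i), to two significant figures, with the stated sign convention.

-100 cm

First lens: d_i1 = 1/(1/5.5 - 1/20) = 7.586 cm.
That image sits 24.414 cm in front of the second lens, so d_o2 = 24.414 cm.
Second lens: d_i2 = 1/(1/32 - 1/(24.414)) = -102.982 cm.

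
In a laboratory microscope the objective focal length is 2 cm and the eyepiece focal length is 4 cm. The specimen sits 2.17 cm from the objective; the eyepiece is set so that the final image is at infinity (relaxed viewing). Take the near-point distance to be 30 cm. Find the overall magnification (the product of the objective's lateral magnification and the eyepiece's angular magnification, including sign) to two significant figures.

-88

Objective: 1/d_i = 1/f_obj - 1/d_o = 1/2 - 1/2.17 = 0.03917 cm^-1, so d_i = 25.529 cm.
m_obj = -d_i/d_o = -25.529/2.17 = -11.765.
Eyepiece angular magnification (image at infinity): M_eye = D/f_e = 30/4 = 7.500.
Overall M = m_obj x M_eye = (-11.765)(7.500) = -88.24.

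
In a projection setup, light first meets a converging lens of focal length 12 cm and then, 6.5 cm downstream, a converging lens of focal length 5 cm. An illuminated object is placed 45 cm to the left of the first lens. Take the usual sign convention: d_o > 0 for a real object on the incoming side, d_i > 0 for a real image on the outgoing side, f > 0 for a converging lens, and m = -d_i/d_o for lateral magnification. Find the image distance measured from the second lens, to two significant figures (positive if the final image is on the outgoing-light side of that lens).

3.3 cm

First lens: d_i1 = 1/(1/12 - 1/45) = 16.364 cm.
Since 16.364 cm > 6.5 cm, the first image lies past the second lens and serves as a virtual object: d_o2 = L - d_i1 = -9.864 cm.
Second lens: d_i2 = 1/(1/5 - 1/(-9.864)) = 3.318 cm.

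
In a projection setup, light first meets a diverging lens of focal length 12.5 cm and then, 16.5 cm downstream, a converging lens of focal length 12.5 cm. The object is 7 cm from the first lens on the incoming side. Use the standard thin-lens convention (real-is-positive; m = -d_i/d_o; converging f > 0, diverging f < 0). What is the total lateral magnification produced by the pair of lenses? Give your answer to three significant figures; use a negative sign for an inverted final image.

-0.944

First lens: d_i1 = 1/(1/(-12.5) - 1/7) = -4.487 cm.
m_1 = -(-4.487)/7 = 0.6410.
The intermediate image is virtual, 4.487 cm to the left of lens 1, so d_o2 = L - d_i1 = 16.5 - (-4.487) = 20.987 cm.
Second lens: d_i2 = 1/(1/12.5 - 1/(20.987)) = 30.910 cm.
m_2 = -(30.910)/(20.987) = -1.4728.
Overall magnification: m = m_1 m_2 = -0.9441.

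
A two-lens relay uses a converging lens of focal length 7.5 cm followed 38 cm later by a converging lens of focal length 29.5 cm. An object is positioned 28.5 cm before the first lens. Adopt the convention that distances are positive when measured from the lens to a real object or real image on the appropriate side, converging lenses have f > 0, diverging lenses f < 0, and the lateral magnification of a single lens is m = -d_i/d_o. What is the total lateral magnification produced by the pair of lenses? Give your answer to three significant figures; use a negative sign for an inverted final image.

Lens 1: 1/d_i1 = 1/f_1 - 1/d_o1 = 1/7.5 - 1/28.5 = 0.09825 cm^-1, so d_i1 = 10.179 cm.
m_1 = -(10.179)/28.5 = -0.3571.
The intermediate image is 10.179 cm to the right of lens 1, so d_o2 = L - d_i1 = 38 - 10.179 = 27.821 cm.
Lens 2: 1/d_i2 = 1/f_2 - 1/d_o2 = 1/29.5 - 1/(27.821) = -0.00205 cm^-1, so d_i2 = -488.947 cm.
m_2 = -(-488.947)/(27.821) = 17.5745.
The system's lateral magnification is m_1 m_2 = (-0.3571)(17.5745) = -6.2766.

-6.28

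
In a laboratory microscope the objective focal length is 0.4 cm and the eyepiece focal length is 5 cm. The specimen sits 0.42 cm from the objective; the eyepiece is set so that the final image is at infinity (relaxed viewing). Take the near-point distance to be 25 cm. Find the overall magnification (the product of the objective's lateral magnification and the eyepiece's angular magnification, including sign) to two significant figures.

-100

Objective: 1/d_i = 1/f_obj - 1/d_o = 1/0.4 - 1/0.42 = 0.11905 cm^-1, so d_i = 8.400 cm.
m_obj = -d_i/d_o = -8.400/0.42 = -20.000.
Eyepiece angular magnification (image at infinity): M_eye = D/f_e = 25/5 = 5.000.
Overall M = m_obj x M_eye = (-20.000)(5.000) = -100.00.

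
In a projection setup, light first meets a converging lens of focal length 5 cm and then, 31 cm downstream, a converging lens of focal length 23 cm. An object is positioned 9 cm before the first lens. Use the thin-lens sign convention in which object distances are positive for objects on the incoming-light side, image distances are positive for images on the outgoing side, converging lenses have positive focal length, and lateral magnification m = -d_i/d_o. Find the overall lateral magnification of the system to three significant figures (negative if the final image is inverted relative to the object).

Applying the thin-lens equation to the first lens, 1/5 = 1/9 + 1/d_i1, which gives d_i1 = 11.250 cm.
Its lateral magnification is m_1 = -d_i1/d_o1 = -(11.250)/9 = -1.2500.
The intermediate image is 11.250 cm to the right of lens 1, so d_o2 = L - d_i1 = 31 - 11.250 = 19.750 cm.
Applying the thin-lens equation again with f_2 = 23 cm and d_o2 = 19.750 cm gives d_i2 = -139.769 cm.
m_2 = -(-139.769)/(19.750) = 7.0769.
The system's lateral magnification is m_1 m_2 = (-1.2500)(7.0769) = -8.8462.

-8.85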